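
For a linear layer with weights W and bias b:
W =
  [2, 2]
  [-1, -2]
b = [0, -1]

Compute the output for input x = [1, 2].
y = [6, -6]

Wx = [2×1 + 2×2, -1×1 + -2×2]
   = [6, -5]
y = Wx + b = [6 + 0, -5 + -1] = [6, -6]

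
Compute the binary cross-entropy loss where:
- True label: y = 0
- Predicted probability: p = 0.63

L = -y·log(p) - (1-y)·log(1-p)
L = 0.9943

L = -0·log(0.63) - 1·log(0.37) = -log(0.37) = 0.9943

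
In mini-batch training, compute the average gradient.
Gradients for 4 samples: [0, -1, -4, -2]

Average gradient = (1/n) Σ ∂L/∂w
Average gradient = -1.75

Average = (1/4)(0 + -1 + -4 + -2) = -7/4 = -1.75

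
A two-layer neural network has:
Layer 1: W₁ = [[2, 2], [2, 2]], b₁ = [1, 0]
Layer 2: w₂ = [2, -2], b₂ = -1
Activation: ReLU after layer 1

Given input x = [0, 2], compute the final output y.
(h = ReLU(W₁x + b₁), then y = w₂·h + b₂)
y = 1

Layer 1 pre-activation: z₁ = [5, 4]
After ReLU: h = [5, 4]
Layer 2 output: y = 2×5 + -2×4 + -1 = 1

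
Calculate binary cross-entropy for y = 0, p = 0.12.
L = 0.1278

L = -0·log(0.12) - 1·log(0.88) = -log(0.88) = 0.1278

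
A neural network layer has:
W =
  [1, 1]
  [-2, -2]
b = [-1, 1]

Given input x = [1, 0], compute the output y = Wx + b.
y = [0, -1]

Wx = [1×1 + 1×0, -2×1 + -2×0]
   = [1, -2]
y = Wx + b = [1 + -1, -2 + 1] = [0, -1]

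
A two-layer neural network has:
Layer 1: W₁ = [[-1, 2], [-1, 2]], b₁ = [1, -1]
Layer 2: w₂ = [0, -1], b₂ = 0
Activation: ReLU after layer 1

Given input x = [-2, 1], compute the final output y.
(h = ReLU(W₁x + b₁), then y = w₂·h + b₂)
y = -3

Layer 1 pre-activation: z₁ = [5, 3]
After ReLU: h = [5, 3]
Layer 2 output: y = 0×5 + -1×3 + 0 = -3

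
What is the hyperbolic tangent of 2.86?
0.9935

tanh(2.86) = (e^(2.86) - e^(-2.86))/(e^(2.86) + e^(-2.86)) = 0.9935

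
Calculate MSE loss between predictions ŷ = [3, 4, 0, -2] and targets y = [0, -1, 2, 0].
MSE = 10.5

MSE = (1/4)((3-0)² + (4--1)² + (0-2)² + (-2-0)²) = (1/4)(9 + 25 + 4 + 4) = 10.5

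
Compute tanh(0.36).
0.3452

tanh(0.36) = (e^(0.36) - e^(-0.36))/(e^(0.36) + e^(-0.36)) = 0.3452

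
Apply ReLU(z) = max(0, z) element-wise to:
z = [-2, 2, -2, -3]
h = [0, 2, 0, 0]

ReLU applied element-wise: max(0,-2)=0, max(0,2)=2, max(0,-2)=0, max(0,-3)=0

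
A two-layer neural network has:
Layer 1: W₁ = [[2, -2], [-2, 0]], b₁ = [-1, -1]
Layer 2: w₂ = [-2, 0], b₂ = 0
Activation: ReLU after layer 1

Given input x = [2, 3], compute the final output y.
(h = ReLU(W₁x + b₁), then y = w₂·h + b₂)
y = 0

Layer 1 pre-activation: z₁ = [-3, -5]
After ReLU: h = [0, 0]
Layer 2 output: y = -2×0 + 0×0 + 0 = 0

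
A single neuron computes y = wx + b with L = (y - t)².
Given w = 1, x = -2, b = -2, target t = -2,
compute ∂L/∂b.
∂L/∂b = -4

y = wx + b = (1)(-2) + -2 = -4
∂L/∂y = 2(y - t) = 2(-4 - -2) = -4
∂y/∂b = 1
∂L/∂b = ∂L/∂y · ∂y/∂b = -4 × 1 = -4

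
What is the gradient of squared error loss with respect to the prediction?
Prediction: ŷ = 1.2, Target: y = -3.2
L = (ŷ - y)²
∂L/∂ŷ = 8.8

∂L/∂ŷ = 2(ŷ - y) = 2(1.2 - -3.2) = 2(4.4) = 8.8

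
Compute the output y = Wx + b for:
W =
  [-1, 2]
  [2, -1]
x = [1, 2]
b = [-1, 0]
y = [2, 0]

Wx = [-1×1 + 2×2, 2×1 + -1×2]
   = [3, 0]
y = Wx + b = [3 + -1, 0 + 0] = [2, 0]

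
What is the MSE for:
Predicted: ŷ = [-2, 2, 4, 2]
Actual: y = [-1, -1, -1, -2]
MSE = 12.75

MSE = (1/4)((-2--1)² + (2--1)² + (4--1)² + (2--2)²) = (1/4)(1 + 9 + 25 + 16) = 12.75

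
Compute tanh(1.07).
0.7895

tanh(1.07) = (e^(1.07) - e^(-1.07))/(e^(1.07) + e^(-1.07)) = 0.7895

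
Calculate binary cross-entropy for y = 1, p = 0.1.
L = 2.303

L = -1·log(0.1) - 0·log(0.9) = -log(0.1) = 2.303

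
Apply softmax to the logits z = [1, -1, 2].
p = [0.2595, 0.0351, 0.7054]

exp(z) = [2.718, 0.3679, 7.389]
Sum = 10.48
p = [0.2595, 0.0351, 0.7054]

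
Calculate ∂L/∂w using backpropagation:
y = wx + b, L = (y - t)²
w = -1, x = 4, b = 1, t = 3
∂L/∂w = -48

y = wx + b = (-1)(4) + 1 = -3
∂L/∂y = 2(y - t) = 2(-3 - 3) = -12
∂y/∂w = x = 4
∂L/∂w = ∂L/∂y · ∂y/∂w = -12 × 4 = -48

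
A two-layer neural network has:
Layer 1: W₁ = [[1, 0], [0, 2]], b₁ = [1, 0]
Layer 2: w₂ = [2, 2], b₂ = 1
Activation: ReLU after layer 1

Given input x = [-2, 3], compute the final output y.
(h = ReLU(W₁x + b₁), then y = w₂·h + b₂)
y = 13

Layer 1 pre-activation: z₁ = [-1, 6]
After ReLU: h = [0, 6]
Layer 2 output: y = 2×0 + 2×6 + 1 = 13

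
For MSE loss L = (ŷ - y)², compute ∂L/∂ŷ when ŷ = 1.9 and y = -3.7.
∂L/∂ŷ = 11.2

∂L/∂ŷ = 2(ŷ - y) = 2(1.9 - -3.7) = 2(5.6) = 11.2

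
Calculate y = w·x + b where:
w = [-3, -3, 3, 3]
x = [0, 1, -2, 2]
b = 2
y = -1

y = (-3)(0) + (-3)(1) + (3)(-2) + (3)(2) + 2 = -1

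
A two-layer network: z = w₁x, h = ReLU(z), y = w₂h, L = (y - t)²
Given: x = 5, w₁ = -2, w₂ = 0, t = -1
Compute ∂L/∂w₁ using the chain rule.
∂L/∂w₁ = 0

Forward pass:
z = w₁x = -2×5 = -10
h = ReLU(-10) = 0
y = w₂h = 0×0 = 0

Backward pass:
∂L/∂y = 2(y - t) = 2(0 - -1) = 2
∂y/∂h = w₂ = 0
∂h/∂z = 0 (ReLU derivative)
∂z/∂w₁ = x = 5

∂L/∂w₁ = 2 × 0 × 0 × 5 = 0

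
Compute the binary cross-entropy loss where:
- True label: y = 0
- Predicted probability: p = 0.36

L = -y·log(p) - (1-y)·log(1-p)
L = 0.4463

L = -0·log(0.36) - 1·log(0.64) = -log(0.64) = 0.4463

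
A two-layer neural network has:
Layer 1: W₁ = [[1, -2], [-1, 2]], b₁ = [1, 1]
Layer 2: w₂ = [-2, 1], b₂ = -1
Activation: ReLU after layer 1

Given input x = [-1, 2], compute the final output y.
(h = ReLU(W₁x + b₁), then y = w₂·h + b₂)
y = 5

Layer 1 pre-activation: z₁ = [-4, 6]
After ReLU: h = [0, 6]
Layer 2 output: y = -2×0 + 1×6 + -1 = 5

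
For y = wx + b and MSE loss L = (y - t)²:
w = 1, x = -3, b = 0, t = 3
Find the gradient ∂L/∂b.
∂L/∂b = -12

y = wx + b = (1)(-3) + 0 = -3
∂L/∂y = 2(y - t) = 2(-3 - 3) = -12
∂y/∂b = 1
∂L/∂b = ∂L/∂y · ∂y/∂b = -12 × 1 = -12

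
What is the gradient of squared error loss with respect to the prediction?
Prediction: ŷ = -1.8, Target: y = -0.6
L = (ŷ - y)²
∂L/∂ŷ = -2.4

∂L/∂ŷ = 2(ŷ - y) = 2(-1.8 - -0.6) = 2(-1.2) = -2.4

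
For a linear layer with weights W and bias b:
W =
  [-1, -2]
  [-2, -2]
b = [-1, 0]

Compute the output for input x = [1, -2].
y = [2, 2]

Wx = [-1×1 + -2×-2, -2×1 + -2×-2]
   = [3, 2]
y = Wx + b = [3 + -1, 2 + 0] = [2, 2]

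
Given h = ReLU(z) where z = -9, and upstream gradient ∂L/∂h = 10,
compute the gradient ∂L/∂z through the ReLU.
∂L/∂z = 0

h = ReLU(-9) = 0
Since z < 0: ∂h/∂z = 0
∂L/∂z = ∂L/∂h · ∂h/∂z = 10 × 0 = 0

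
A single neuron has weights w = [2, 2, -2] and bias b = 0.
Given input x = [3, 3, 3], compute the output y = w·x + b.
y = 6

y = (2)(3) + (2)(3) + (-2)(3) + 0 = 6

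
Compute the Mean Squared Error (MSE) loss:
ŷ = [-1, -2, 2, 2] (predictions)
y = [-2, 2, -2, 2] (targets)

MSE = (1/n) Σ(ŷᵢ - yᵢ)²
MSE = 8.25

MSE = (1/4)((-1--2)² + (-2-2)² + (2--2)² + (2-2)²) = (1/4)(1 + 16 + 16 + 0) = 8.25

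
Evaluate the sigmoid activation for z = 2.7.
0.937

sigmoid(2.7) = 1/(1 + e^(-2.7)) = 1/(1 + 0.06721) = 0.937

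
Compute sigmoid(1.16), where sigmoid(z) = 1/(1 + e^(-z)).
0.7613

sigmoid(1.16) = 1/(1 + e^(-1.16)) = 1/(1 + 0.3135) = 0.7613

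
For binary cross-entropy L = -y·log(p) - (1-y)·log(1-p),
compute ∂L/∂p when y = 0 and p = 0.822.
∂L/∂p = 5.618

∂L/∂p = -y/p + (1-y)/(1-p) = 0 + 1/0.178 = 5.618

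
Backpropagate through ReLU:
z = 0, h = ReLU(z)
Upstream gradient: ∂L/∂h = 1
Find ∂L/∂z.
∂L/∂z = 0

h = ReLU(0) = 0
At z = 0: ∂h/∂z = 0 (by convention)
∂L/∂z = ∂L/∂h · ∂h/∂z = 1 × 0 = 0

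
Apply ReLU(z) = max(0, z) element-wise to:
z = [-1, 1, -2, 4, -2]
h = [0, 1, 0, 4, 0]

ReLU applied element-wise: max(0,-1)=0, max(0,1)=1, max(0,-2)=0, max(0,4)=4, max(0,-2)=0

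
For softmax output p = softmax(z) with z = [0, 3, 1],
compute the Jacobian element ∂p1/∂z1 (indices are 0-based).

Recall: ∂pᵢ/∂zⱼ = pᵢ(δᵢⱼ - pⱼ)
∂p1/∂z1 = 0.1318

p = softmax(z) = [0.04201, 0.8438, 0.1142]
p1 = 0.8438

∂p1/∂z1 = p1(1 - p1) = 0.8438 × (1 - 0.8438) = 0.1318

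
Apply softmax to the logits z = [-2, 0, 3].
p = [0.0064, 0.0471, 0.9465]

exp(z) = [0.1353, 1, 20.09]
Sum = 21.22
p = [0.0064, 0.0471, 0.9465]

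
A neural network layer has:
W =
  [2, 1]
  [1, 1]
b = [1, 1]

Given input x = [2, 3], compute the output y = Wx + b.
y = [8, 6]

Wx = [2×2 + 1×3, 1×2 + 1×3]
   = [7, 5]
y = Wx + b = [7 + 1, 5 + 1] = [8, 6]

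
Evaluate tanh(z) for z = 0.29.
0.2821

tanh(0.29) = (e^(0.29) - e^(-0.29))/(e^(0.29) + e^(-0.29)) = 0.2821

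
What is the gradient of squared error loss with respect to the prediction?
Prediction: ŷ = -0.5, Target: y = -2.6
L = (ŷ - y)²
∂L/∂ŷ = 4.2

∂L/∂ŷ = 2(ŷ - y) = 2(-0.5 - -2.6) = 2(2.1) = 4.2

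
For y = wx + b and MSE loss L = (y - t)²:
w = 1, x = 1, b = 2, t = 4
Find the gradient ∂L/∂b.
∂L/∂b = -2

y = wx + b = (1)(1) + 2 = 3
∂L/∂y = 2(y - t) = 2(3 - 4) = -2
∂y/∂b = 1
∂L/∂b = ∂L/∂y · ∂y/∂b = -2 × 1 = -2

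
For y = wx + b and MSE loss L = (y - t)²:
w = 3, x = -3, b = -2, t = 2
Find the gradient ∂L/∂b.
∂L/∂b = -26

y = wx + b = (3)(-3) + -2 = -11
∂L/∂y = 2(y - t) = 2(-11 - 2) = -26
∂y/∂b = 1
∂L/∂b = ∂L/∂y · ∂y/∂b = -26 × 1 = -26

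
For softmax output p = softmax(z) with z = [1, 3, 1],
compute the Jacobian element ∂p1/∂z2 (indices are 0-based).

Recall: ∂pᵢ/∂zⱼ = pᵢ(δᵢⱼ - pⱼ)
∂p1/∂z2 = -0.08382

p = softmax(z) = [0.1065, 0.787, 0.1065]
p1 = 0.787, p2 = 0.1065

∂p1/∂z2 = -p1 × p2 = -0.787 × 0.1065 = -0.08382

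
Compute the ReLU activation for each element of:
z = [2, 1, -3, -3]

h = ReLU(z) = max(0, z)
h = [2, 1, 0, 0]

ReLU applied element-wise: max(0,2)=2, max(0,1)=1, max(0,-3)=0, max(0,-3)=0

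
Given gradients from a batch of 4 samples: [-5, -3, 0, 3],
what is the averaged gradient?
Average gradient = -1.25

Average = (1/4)(-5 + -3 + 0 + 3) = -5/4 = -1.25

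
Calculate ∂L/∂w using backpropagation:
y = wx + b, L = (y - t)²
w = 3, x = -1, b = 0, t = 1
∂L/∂w = 8

y = wx + b = (3)(-1) + 0 = -3
∂L/∂y = 2(y - t) = 2(-3 - 1) = -8
∂y/∂w = x = -1
∂L/∂w = ∂L/∂y · ∂y/∂w = -8 × -1 = 8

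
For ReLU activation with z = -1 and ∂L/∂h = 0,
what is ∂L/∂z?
∂L/∂z = 0

h = ReLU(-1) = 0
Since z < 0: ∂h/∂z = 0
∂L/∂z = ∂L/∂h · ∂h/∂z = 0 × 0 = 0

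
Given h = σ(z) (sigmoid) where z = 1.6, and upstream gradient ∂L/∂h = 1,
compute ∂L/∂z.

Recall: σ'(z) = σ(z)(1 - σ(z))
∂L/∂z = 0.1398

σ(1.6) = 0.832
σ'(1.6) = σ(1.6)(1 - σ(1.6)) = 0.832 × 0.168 = 0.1398
∂L/∂z = ∂L/∂h · σ'(z) = 1 × 0.1398 = 0.1398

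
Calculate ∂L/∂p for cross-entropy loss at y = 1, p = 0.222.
∂L/∂p = -4.505

∂L/∂p = -y/p + (1-y)/(1-p) = -1/0.222 + 0 = -4.505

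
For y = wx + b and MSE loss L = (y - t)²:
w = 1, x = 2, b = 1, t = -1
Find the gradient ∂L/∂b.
∂L/∂b = 8

y = wx + b = (1)(2) + 1 = 3
∂L/∂y = 2(y - t) = 2(3 - -1) = 8
∂y/∂b = 1
∂L/∂b = ∂L/∂y · ∂y/∂b = 8 × 1 = 8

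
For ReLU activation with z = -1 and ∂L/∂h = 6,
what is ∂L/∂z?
∂L/∂z = 0

h = ReLU(-1) = 0
Since z < 0: ∂h/∂z = 0
∂L/∂z = ∂L/∂h · ∂h/∂z = 6 × 0 = 0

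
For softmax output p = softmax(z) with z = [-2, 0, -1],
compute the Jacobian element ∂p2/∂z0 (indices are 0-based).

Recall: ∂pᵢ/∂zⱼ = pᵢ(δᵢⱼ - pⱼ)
∂p2/∂z0 = -0.02203

p = softmax(z) = [0.09003, 0.6652, 0.2447]
p2 = 0.2447, p0 = 0.09003

∂p2/∂z0 = -p2 × p0 = -0.2447 × 0.09003 = -0.02203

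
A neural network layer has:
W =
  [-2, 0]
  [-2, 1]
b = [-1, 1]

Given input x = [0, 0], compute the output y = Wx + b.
y = [-1, 1]

Wx = [-2×0 + 0×0, -2×0 + 1×0]
   = [0, 0]
y = Wx + b = [0 + -1, 0 + 1] = [-1, 1]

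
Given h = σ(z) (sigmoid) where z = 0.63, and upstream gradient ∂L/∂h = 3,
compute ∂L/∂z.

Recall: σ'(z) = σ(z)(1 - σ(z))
∂L/∂z = 0.6802

σ(0.63) = 0.6525
σ'(0.63) = σ(0.63)(1 - σ(0.63)) = 0.6525 × 0.3475 = 0.2267
∂L/∂z = ∂L/∂h · σ'(z) = 3 × 0.2267 = 0.6802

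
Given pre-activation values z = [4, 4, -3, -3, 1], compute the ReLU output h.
h = [4, 4, 0, 0, 1]

ReLU applied element-wise: max(0,4)=4, max(0,4)=4, max(0,-3)=0, max(0,-3)=0, max(0,1)=1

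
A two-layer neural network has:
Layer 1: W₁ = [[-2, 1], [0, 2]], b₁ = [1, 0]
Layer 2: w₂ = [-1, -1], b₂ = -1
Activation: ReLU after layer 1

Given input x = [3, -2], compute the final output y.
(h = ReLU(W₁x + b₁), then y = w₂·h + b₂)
y = -1

Layer 1 pre-activation: z₁ = [-7, -4]
After ReLU: h = [0, 0]
Layer 2 output: y = -1×0 + -1×0 + -1 = -1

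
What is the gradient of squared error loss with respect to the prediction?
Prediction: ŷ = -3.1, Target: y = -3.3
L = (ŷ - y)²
∂L/∂ŷ = 0.4

∂L/∂ŷ = 2(ŷ - y) = 2(-3.1 - -3.3) = 2(0.2) = 0.4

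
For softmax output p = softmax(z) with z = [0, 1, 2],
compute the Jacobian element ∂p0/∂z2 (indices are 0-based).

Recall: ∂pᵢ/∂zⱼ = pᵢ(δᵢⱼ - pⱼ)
∂p0/∂z2 = -0.05989

p = softmax(z) = [0.09003, 0.2447, 0.6652]
p0 = 0.09003, p2 = 0.6652

∂p0/∂z2 = -p0 × p2 = -0.09003 × 0.6652 = -0.05989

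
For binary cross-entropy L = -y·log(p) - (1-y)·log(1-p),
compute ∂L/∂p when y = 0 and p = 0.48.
∂L/∂p = 1.923

∂L/∂p = -y/p + (1-y)/(1-p) = 0 + 1/0.52 = 1.923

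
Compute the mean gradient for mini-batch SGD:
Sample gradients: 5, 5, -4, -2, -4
Average gradient = 0

Average = (1/5)(5 + 5 + -4 + -2 + -4) = 0/5 = 0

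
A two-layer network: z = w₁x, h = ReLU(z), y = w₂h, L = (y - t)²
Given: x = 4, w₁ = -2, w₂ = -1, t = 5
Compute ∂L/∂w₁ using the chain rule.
∂L/∂w₁ = 0

Forward pass:
z = w₁x = -2×4 = -8
h = ReLU(-8) = 0
y = w₂h = -1×0 = 0

Backward pass:
∂L/∂y = 2(y - t) = 2(0 - 5) = -10
∂y/∂h = w₂ = -1
∂h/∂z = 0 (ReLU derivative)
∂z/∂w₁ = x = 4

∂L/∂w₁ = -10 × -1 × 0 × 4 = 0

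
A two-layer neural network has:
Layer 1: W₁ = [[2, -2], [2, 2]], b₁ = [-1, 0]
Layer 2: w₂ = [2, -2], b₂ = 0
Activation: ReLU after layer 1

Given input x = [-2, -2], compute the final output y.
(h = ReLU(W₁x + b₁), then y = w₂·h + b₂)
y = 0

Layer 1 pre-activation: z₁ = [-1, -8]
After ReLU: h = [0, 0]
Layer 2 output: y = 2×0 + -2×0 + 0 = 0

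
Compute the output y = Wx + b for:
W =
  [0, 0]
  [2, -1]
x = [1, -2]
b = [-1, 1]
y = [-1, 5]

Wx = [0×1 + 0×-2, 2×1 + -1×-2]
   = [0, 4]
y = Wx + b = [0 + -1, 4 + 1] = [-1, 5]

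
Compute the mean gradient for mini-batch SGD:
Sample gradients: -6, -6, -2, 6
Average gradient = -2

Average = (1/4)(-6 + -6 + -2 + 6) = -8/4 = -2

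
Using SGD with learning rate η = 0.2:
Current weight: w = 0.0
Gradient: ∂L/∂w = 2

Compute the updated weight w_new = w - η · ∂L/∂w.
w_new = -0.4

w_new = w - η·∂L/∂w = 0.0 - 0.2×(2) = 0.0 - (0.4) = -0.4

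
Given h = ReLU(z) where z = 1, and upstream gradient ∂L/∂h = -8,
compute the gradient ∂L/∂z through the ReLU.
∂L/∂z = -8

h = ReLU(1) = 1
Since z > 0: ∂h/∂z = 1
∂L/∂z = ∂L/∂h · ∂h/∂z = -8 × 1 = -8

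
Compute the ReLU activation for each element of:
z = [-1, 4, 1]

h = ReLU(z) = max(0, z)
h = [0, 4, 1]

ReLU applied element-wise: max(0,-1)=0, max(0,4)=4, max(0,1)=1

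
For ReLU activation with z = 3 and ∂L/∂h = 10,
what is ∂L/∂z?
∂L/∂z = 10

h = ReLU(3) = 3
Since z > 0: ∂h/∂z = 1
∂L/∂z = ∂L/∂h · ∂h/∂z = 10 × 1 = 10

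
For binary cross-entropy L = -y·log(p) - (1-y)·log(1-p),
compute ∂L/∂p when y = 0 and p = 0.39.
∂L/∂p = 1.639

∂L/∂p = -y/p + (1-y)/(1-p) = 0 + 1/0.61 = 1.639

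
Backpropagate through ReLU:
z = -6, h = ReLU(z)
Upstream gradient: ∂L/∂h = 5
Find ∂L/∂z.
∂L/∂z = 0

h = ReLU(-6) = 0
Since z < 0: ∂h/∂z = 0
∂L/∂z = ∂L/∂h · ∂h/∂z = 5 × 0 = 0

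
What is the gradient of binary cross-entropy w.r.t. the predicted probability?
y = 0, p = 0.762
∂L/∂p = 4.202

∂L/∂p = -y/p + (1-y)/(1-p) = 0 + 1/0.238 = 4.202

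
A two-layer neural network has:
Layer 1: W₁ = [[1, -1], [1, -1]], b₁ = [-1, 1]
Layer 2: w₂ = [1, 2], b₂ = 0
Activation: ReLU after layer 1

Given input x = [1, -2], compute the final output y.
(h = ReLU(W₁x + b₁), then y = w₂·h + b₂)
y = 10

Layer 1 pre-activation: z₁ = [2, 4]
After ReLU: h = [2, 4]
Layer 2 output: y = 1×2 + 2×4 + 0 = 10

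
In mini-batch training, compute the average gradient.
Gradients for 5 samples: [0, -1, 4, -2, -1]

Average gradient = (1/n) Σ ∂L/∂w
Average gradient = 0

Average = (1/5)(0 + -1 + 4 + -2 + -1) = 0/5 = 0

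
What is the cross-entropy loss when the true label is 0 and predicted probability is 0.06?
L = 0.06188

L = -0·log(0.06) - 1·log(0.94) = -log(0.94) = 0.06188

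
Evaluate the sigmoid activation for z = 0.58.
0.6411

sigmoid(0.58) = 1/(1 + e^(-0.58)) = 1/(1 + 0.5599) = 0.6411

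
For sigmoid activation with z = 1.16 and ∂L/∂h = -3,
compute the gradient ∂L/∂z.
∂L/∂z = -0.5451

σ(1.16) = 0.7613
σ'(1.16) = σ(1.16)(1 - σ(1.16)) = 0.7613 × 0.2387 = 0.1817
∂L/∂z = ∂L/∂h · σ'(z) = -3 × 0.1817 = -0.5451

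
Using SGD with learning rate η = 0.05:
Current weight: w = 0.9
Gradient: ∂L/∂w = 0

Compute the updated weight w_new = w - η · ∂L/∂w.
w_new = 0.9

w_new = w - η·∂L/∂w = 0.9 - 0.05×(0) = 0.9 - (0) = 0.9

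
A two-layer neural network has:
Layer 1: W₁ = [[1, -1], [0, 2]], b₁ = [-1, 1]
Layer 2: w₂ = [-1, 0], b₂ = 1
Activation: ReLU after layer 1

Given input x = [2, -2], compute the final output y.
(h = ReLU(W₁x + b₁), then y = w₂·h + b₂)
y = -2

Layer 1 pre-activation: z₁ = [3, -3]
After ReLU: h = [3, 0]
Layer 2 output: y = -1×3 + 0×0 + 1 = -2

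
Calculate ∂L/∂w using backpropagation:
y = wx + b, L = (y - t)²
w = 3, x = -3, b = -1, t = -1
∂L/∂w = 54

y = wx + b = (3)(-3) + -1 = -10
∂L/∂y = 2(y - t) = 2(-10 - -1) = -18
∂y/∂w = x = -3
∂L/∂w = ∂L/∂y · ∂y/∂w = -18 × -3 = 54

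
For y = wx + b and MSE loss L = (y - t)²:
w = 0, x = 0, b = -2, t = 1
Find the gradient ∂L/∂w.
∂L/∂w = 0

y = wx + b = (0)(0) + -2 = -2
∂L/∂y = 2(y - t) = 2(-2 - 1) = -6
∂y/∂w = x = 0
∂L/∂w = ∂L/∂y · ∂y/∂w = -6 × 0 = 0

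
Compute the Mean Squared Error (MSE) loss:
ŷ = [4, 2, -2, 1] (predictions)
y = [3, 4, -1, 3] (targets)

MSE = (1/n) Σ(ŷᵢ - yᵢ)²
MSE = 2.5

MSE = (1/4)((4-3)² + (2-4)² + (-2--1)² + (1-3)²) = (1/4)(1 + 4 + 1 + 4) = 2.5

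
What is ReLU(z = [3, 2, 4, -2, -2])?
h = [3, 2, 4, 0, 0]

ReLU applied element-wise: max(0,3)=3, max(0,2)=2, max(0,4)=4, max(0,-2)=0, max(0,-2)=0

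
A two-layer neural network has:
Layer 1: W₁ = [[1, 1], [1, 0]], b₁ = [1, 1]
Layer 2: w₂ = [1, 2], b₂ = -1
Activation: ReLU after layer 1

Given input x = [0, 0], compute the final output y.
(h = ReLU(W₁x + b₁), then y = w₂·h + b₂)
y = 2

Layer 1 pre-activation: z₁ = [1, 1]
After ReLU: h = [1, 1]
Layer 2 output: y = 1×1 + 2×1 + -1 = 2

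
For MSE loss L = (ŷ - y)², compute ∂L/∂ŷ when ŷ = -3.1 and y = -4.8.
∂L/∂ŷ = 3.4

∂L/∂ŷ = 2(ŷ - y) = 2(-3.1 - -4.8) = 2(1.7) = 3.4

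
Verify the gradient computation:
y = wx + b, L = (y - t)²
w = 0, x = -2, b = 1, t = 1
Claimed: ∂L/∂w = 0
Correct

y = (0)(-2) + 1 = 1
∂L/∂y = 2(y - t) = 2(1 - 1) = 0
∂y/∂w = x = -2
∂L/∂w = 0 × -2 = 0

Claimed value: 0
Correct: The correct gradient is 0.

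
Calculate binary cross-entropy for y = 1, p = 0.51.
L = 0.6733

L = -1·log(0.51) - 0·log(0.49) = -log(0.51) = 0.6733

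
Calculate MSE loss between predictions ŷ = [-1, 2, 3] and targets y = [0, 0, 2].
MSE = 2

MSE = (1/3)((-1-0)² + (2-0)² + (3-2)²) = (1/3)(1 + 4 + 1) = 2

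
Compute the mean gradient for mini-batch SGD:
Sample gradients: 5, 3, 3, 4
Average gradient = 3.75

Average = (1/4)(5 + 3 + 3 + 4) = 15/4 = 3.75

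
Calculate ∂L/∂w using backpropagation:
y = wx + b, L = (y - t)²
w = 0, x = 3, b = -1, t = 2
∂L/∂w = -18

y = wx + b = (0)(3) + -1 = -1
∂L/∂y = 2(y - t) = 2(-1 - 2) = -6
∂y/∂w = x = 3
∂L/∂w = ∂L/∂y · ∂y/∂w = -6 × 3 = -18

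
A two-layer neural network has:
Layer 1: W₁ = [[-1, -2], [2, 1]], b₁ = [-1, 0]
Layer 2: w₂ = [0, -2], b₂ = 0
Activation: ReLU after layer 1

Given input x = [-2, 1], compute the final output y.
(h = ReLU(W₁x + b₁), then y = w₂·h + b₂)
y = 0

Layer 1 pre-activation: z₁ = [-1, -3]
After ReLU: h = [0, 0]
Layer 2 output: y = 0×0 + -2×0 + 0 = 0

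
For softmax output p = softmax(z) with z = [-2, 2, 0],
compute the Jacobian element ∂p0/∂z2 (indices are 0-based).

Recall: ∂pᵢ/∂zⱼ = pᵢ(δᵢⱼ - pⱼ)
∂p0/∂z2 = -0.001862

p = softmax(z) = [0.01588, 0.8668, 0.1173]
p0 = 0.01588, p2 = 0.1173

∂p0/∂z2 = -p0 × p2 = -0.01588 × 0.1173 = -0.001862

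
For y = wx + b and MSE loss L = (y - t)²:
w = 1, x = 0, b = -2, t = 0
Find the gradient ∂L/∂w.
∂L/∂w = 0

y = wx + b = (1)(0) + -2 = -2
∂L/∂y = 2(y - t) = 2(-2 - 0) = -4
∂y/∂w = x = 0
∂L/∂w = ∂L/∂y · ∂y/∂w = -4 × 0 = 0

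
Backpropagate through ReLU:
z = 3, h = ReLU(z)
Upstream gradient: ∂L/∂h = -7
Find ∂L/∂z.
∂L/∂z = -7

h = ReLU(3) = 3
Since z > 0: ∂h/∂z = 1
∂L/∂z = ∂L/∂h · ∂h/∂z = -7 × 1 = -7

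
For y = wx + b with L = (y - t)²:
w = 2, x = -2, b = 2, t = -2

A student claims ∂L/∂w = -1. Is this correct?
Incorrect

y = (2)(-2) + 2 = -2
∂L/∂y = 2(y - t) = 2(-2 - -2) = 0
∂y/∂w = x = -2
∂L/∂w = 0 × -2 = 0

Claimed value: -1
Incorrect: The correct gradient is 0.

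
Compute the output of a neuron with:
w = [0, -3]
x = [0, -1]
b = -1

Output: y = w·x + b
y = 2

y = (0)(0) + (-3)(-1) + -1 = 2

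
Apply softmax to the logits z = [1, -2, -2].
p = [0.9094, 0.0453, 0.0453]

exp(z) = [2.718, 0.1353, 0.1353]
Sum = 2.989
p = [0.9094, 0.0453, 0.0453]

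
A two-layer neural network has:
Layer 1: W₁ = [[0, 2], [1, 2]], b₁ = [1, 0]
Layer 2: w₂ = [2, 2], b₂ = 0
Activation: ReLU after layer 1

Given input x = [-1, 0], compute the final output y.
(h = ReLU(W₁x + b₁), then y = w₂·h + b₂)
y = 2

Layer 1 pre-activation: z₁ = [1, -1]
After ReLU: h = [1, 0]
Layer 2 output: y = 2×1 + 2×0 + 0 = 2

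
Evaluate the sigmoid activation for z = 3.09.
0.9565

sigmoid(3.09) = 1/(1 + e^(-3.09)) = 1/(1 + 0.0455) = 0.9565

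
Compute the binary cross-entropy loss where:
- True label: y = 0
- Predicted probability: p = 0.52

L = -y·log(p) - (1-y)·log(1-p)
L = 0.734

L = -0·log(0.52) - 1·log(0.48) = -log(0.48) = 0.734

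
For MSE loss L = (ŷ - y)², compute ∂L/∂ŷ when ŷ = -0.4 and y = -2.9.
∂L/∂ŷ = 5.0

∂L/∂ŷ = 2(ŷ - y) = 2(-0.4 - -2.9) = 2(2.5) = 5.0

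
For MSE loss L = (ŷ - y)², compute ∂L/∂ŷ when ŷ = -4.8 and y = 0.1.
∂L/∂ŷ = -9.8

∂L/∂ŷ = 2(ŷ - y) = 2(-4.8 - 0.1) = 2(-4.9) = -9.8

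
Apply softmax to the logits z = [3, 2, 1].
p = [0.6652, 0.2447, 0.09]

exp(z) = [20.09, 7.389, 2.718]
Sum = 30.19
p = [0.6652, 0.2447, 0.09]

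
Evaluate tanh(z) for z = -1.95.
-0.9603

tanh(-1.95) = (e^(-1.95) - e^(1.95))/(e^(-1.95) + e^(1.95)) = -0.9603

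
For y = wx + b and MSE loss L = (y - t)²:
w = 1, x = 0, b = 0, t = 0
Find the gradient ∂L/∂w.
∂L/∂w = 0

y = wx + b = (1)(0) + 0 = 0
∂L/∂y = 2(y - t) = 2(0 - 0) = 0
∂y/∂w = x = 0
∂L/∂w = ∂L/∂y · ∂y/∂w = 0 × 0 = 0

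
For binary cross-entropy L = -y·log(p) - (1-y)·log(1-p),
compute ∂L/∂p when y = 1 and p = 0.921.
∂L/∂p = -1.086

∂L/∂p = -y/p + (1-y)/(1-p) = -1/0.921 + 0 = -1.086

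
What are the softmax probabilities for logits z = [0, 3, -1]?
p = [0.0466, 0.9362, 0.0171]

exp(z) = [1, 20.09, 0.3679]
Sum = 21.45
p = [0.0466, 0.9362, 0.0171]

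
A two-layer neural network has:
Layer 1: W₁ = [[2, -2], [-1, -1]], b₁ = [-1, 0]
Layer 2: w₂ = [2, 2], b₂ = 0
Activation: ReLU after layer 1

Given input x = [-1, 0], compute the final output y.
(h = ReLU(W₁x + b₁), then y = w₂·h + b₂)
y = 2

Layer 1 pre-activation: z₁ = [-3, 1]
After ReLU: h = [0, 1]
Layer 2 output: y = 2×0 + 2×1 + 0 = 2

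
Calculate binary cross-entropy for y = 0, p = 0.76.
L = 1.427

L = -0·log(0.76) - 1·log(0.24) = -log(0.24) = 1.427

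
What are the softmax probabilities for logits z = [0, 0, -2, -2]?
p = [0.4404, 0.4404, 0.0596, 0.0596]

exp(z) = [1, 1, 0.1353, 0.1353]
Sum = 2.271
p = [0.4404, 0.4404, 0.0596, 0.0596]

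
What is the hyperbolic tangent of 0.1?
0.09967

tanh(0.1) = (e^(0.1) - e^(-0.1))/(e^(0.1) + e^(-0.1)) = 0.09967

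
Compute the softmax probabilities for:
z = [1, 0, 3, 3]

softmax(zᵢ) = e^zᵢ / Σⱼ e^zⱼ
p = [0.0619, 0.0228, 0.4576, 0.4576]

exp(z) = [2.718, 1, 20.09, 20.09]
Sum = 43.89
p = [0.0619, 0.0228, 0.4576, 0.4576]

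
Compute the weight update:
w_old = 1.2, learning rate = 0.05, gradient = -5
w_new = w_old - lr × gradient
w_new = 1.45

w_new = w - η·∂L/∂w = 1.2 - 0.05×(-5) = 1.2 - (-0.25) = 1.45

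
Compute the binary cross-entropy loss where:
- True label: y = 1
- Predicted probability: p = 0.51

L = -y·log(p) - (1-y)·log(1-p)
L = 0.6733

L = -1·log(0.51) - 0·log(0.49) = -log(0.51) = 0.6733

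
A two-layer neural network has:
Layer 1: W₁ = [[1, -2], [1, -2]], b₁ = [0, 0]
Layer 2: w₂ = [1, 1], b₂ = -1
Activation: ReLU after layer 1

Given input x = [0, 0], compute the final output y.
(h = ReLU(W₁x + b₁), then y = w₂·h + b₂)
y = -1

Layer 1 pre-activation: z₁ = [0, 0]
After ReLU: h = [0, 0]
Layer 2 output: y = 1×0 + 1×0 + -1 = -1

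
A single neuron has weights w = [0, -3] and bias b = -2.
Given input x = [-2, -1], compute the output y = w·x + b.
y = 1

y = (0)(-2) + (-3)(-1) + -2 = 1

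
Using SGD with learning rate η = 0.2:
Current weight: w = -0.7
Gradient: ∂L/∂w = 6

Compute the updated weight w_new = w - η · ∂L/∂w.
w_new = -1.9

w_new = w - η·∂L/∂w = -0.7 - 0.2×(6) = -0.7 - (1.2) = -1.9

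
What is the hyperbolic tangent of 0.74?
0.6291

tanh(0.74) = (e^(0.74) - e^(-0.74))/(e^(0.74) + e^(-0.74)) = 0.6291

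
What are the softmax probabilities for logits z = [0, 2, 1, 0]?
p = [0.0826, 0.6103, 0.2245, 0.0826]

exp(z) = [1, 7.389, 2.718, 1]
Sum = 12.11
p = [0.0826, 0.6103, 0.2245, 0.0826]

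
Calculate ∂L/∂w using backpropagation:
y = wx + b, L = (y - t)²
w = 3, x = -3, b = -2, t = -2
∂L/∂w = 54

y = wx + b = (3)(-3) + -2 = -11
∂L/∂y = 2(y - t) = 2(-11 - -2) = -18
∂y/∂w = x = -3
∂L/∂w = ∂L/∂y · ∂y/∂w = -18 × -3 = 54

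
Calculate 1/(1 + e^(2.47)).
0.07799

sigmoid(-2.47) = 1/(1 + e^(2.47)) = 1/(1 + 11.82) = 0.07799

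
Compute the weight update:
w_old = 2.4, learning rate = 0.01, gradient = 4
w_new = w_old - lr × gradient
w_new = 2.36

w_new = w - η·∂L/∂w = 2.4 - 0.01×(4) = 2.4 - (0.04) = 2.36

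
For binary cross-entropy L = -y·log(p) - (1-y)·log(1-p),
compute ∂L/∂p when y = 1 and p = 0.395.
∂L/∂p = -2.532

∂L/∂p = -y/p + (1-y)/(1-p) = -1/0.395 + 0 = -2.532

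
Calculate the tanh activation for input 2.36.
0.9823

tanh(2.36) = (e^(2.36) - e^(-2.36))/(e^(2.36) + e^(-2.36)) = 0.9823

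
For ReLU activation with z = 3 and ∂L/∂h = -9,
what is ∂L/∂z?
∂L/∂z = -9

h = ReLU(3) = 3
Since z > 0: ∂h/∂z = 1
∂L/∂z = ∂L/∂h · ∂h/∂z = -9 × 1 = -9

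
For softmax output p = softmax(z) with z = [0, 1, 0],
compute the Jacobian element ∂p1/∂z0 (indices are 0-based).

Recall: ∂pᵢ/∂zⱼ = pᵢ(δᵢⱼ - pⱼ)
∂p1/∂z0 = -0.1221

p = softmax(z) = [0.2119, 0.5761, 0.2119]
p1 = 0.5761, p0 = 0.2119

∂p1/∂z0 = -p1 × p0 = -0.5761 × 0.2119 = -0.1221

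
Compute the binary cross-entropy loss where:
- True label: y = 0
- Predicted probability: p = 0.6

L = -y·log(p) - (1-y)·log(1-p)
L = 0.9163

L = -0·log(0.6) - 1·log(0.4) = -log(0.4) = 0.9163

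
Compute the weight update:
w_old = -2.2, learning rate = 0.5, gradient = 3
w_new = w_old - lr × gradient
w_new = -3.7

w_new = w - η·∂L/∂w = -2.2 - 0.5×(3) = -2.2 - (1.5) = -3.7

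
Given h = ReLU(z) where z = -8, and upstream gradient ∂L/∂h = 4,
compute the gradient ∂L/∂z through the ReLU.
∂L/∂z = 0

h = ReLU(-8) = 0
Since z < 0: ∂h/∂z = 0
∂L/∂z = ∂L/∂h · ∂h/∂z = 4 × 0 = 0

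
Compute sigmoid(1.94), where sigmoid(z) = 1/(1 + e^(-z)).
0.8744

sigmoid(1.94) = 1/(1 + e^(-1.94)) = 1/(1 + 0.1437) = 0.8744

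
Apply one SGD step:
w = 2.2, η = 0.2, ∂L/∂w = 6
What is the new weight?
w_new = 1

w_new = w - η·∂L/∂w = 2.2 - 0.2×(6) = 2.2 - (1.2) = 1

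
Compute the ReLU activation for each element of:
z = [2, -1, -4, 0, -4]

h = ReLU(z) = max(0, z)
h = [2, 0, 0, 0, 0]

ReLU applied element-wise: max(0,2)=2, max(0,-1)=0, max(0,-4)=0, max(0,0)=0, max(0,-4)=0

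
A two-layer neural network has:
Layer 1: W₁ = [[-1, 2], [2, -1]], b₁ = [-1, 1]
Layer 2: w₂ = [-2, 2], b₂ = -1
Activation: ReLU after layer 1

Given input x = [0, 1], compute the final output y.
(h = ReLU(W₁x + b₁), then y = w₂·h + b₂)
y = -3

Layer 1 pre-activation: z₁ = [1, 0]
After ReLU: h = [1, 0]
Layer 2 output: y = -2×1 + 2×0 + -1 = -3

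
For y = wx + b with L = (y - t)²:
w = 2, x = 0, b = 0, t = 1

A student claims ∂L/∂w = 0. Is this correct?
Correct

y = (2)(0) + 0 = 0
∂L/∂y = 2(y - t) = 2(0 - 1) = -2
∂y/∂w = x = 0
∂L/∂w = -2 × 0 = 0

Claimed value: 0
Correct: The correct gradient is 0.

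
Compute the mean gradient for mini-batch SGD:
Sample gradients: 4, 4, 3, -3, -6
Average gradient = 0.4

Average = (1/5)(4 + 4 + 3 + -3 + -6) = 2/5 = 0.4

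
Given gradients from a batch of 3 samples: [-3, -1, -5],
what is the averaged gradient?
Average gradient = -3

Average = (1/3)(-3 + -1 + -5) = -9/3 = -3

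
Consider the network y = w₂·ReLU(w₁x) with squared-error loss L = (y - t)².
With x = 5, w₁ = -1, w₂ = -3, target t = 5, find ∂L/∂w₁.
∂L/∂w₁ = 0

Forward pass:
z = w₁x = -1×5 = -5
h = ReLU(-5) = 0
y = w₂h = -3×0 = 0

Backward pass:
∂L/∂y = 2(y - t) = 2(0 - 5) = -10
∂y/∂h = w₂ = -3
∂h/∂z = 0 (ReLU derivative)
∂z/∂w₁ = x = 5

∂L/∂w₁ = -10 × -3 × 0 × 5 = 0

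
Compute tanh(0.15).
0.1489

tanh(0.15) = (e^(0.15) - e^(-0.15))/(e^(0.15) + e^(-0.15)) = 0.1489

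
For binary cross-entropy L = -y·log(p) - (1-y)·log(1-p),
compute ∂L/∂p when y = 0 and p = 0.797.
∂L/∂p = 4.926

∂L/∂p = -y/p + (1-y)/(1-p) = 0 + 1/0.203 = 4.926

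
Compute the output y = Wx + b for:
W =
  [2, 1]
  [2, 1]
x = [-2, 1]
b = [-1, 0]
y = [-4, -3]

Wx = [2×-2 + 1×1, 2×-2 + 1×1]
   = [-3, -3]
y = Wx + b = [-3 + -1, -3 + 0] = [-4, -3]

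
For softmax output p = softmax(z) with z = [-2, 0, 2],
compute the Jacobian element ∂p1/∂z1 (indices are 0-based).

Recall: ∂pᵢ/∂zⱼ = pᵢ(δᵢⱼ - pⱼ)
∂p1/∂z1 = 0.1035

p = softmax(z) = [0.01588, 0.1173, 0.8668]
p1 = 0.1173

∂p1/∂z1 = p1(1 - p1) = 0.1173 × (1 - 0.1173) = 0.1035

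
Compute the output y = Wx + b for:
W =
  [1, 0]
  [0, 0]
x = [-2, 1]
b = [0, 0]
y = [-2, 0]

Wx = [1×-2 + 0×1, 0×-2 + 0×1]
   = [-2, 0]
y = Wx + b = [-2 + 0, 0 + 0] = [-2, 0]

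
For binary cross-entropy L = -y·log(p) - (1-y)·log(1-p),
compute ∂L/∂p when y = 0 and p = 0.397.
∂L/∂p = 1.658

∂L/∂p = -y/p + (1-y)/(1-p) = 0 + 1/0.603 = 1.658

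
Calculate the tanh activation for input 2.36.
0.9823

tanh(2.36) = (e^(2.36) - e^(-2.36))/(e^(2.36) + e^(-2.36)) = 0.9823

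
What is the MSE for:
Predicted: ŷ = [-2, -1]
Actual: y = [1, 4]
MSE = 17

MSE = (1/2)((-2-1)² + (-1-4)²) = (1/2)(9 + 25) = 17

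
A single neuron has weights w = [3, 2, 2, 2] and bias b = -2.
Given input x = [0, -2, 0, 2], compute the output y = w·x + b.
y = -2

y = (3)(0) + (2)(-2) + (2)(0) + (2)(2) + -2 = -2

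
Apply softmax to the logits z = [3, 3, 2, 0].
p = [0.4136, 0.4136, 0.1522, 0.0206]

exp(z) = [20.09, 20.09, 7.389, 1]
Sum = 48.56
p = [0.4136, 0.4136, 0.1522, 0.0206]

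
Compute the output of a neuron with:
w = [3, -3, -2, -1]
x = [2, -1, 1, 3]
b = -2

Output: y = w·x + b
y = 2

y = (3)(2) + (-3)(-1) + (-2)(1) + (-1)(3) + -2 = 2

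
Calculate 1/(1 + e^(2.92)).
0.05117

sigmoid(-2.92) = 1/(1 + e^(2.92)) = 1/(1 + 18.54) = 0.05117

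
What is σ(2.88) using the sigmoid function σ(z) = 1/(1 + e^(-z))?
0.9468

sigmoid(2.88) = 1/(1 + e^(-2.88)) = 1/(1 + 0.05613) = 0.9468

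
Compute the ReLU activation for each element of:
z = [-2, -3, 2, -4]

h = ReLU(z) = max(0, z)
h = [0, 0, 2, 0]

ReLU applied element-wise: max(0,-2)=0, max(0,-3)=0, max(0,2)=2, max(0,-4)=0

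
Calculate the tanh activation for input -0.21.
-0.207

tanh(-0.21) = (e^(-0.21) - e^(0.21))/(e^(-0.21) + e^(0.21)) = -0.207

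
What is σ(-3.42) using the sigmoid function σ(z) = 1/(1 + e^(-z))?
0.03168

sigmoid(-3.42) = 1/(1 + e^(3.42)) = 1/(1 + 30.57) = 0.03168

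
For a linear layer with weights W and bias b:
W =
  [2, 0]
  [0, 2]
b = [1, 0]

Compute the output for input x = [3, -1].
y = [7, -2]

Wx = [2×3 + 0×-1, 0×3 + 2×-1]
   = [6, -2]
y = Wx + b = [6 + 1, -2 + 0] = [7, -2]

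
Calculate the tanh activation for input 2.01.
0.9647

tanh(2.01) = (e^(2.01) - e^(-2.01))/(e^(2.01) + e^(-2.01)) = 0.9647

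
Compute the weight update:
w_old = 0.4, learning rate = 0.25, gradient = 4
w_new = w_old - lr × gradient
w_new = -0.6

w_new = w - η·∂L/∂w = 0.4 - 0.25×(4) = 0.4 - (1) = -0.6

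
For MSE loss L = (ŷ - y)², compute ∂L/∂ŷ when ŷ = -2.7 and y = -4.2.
∂L/∂ŷ = 3.0

∂L/∂ŷ = 2(ŷ - y) = 2(-2.7 - -4.2) = 2(1.5) = 3.0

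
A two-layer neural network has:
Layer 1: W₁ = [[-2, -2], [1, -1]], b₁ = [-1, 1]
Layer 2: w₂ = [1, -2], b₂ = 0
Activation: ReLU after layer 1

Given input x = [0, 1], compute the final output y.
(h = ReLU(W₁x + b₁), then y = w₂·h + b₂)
y = 0

Layer 1 pre-activation: z₁ = [-3, 0]
After ReLU: h = [0, 0]
Layer 2 output: y = 1×0 + -2×0 + 0 = 0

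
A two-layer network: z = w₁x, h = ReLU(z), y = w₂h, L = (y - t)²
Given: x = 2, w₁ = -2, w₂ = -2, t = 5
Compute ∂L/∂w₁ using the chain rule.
∂L/∂w₁ = 0

Forward pass:
z = w₁x = -2×2 = -4
h = ReLU(-4) = 0
y = w₂h = -2×0 = 0

Backward pass:
∂L/∂y = 2(y - t) = 2(0 - 5) = -10
∂y/∂h = w₂ = -2
∂h/∂z = 0 (ReLU derivative)
∂z/∂w₁ = x = 2

∂L/∂w₁ = -10 × -2 × 0 × 2 = 0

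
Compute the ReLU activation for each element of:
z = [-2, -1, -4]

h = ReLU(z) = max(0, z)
h = [0, 0, 0]

ReLU applied element-wise: max(0,-2)=0, max(0,-1)=0, max(0,-4)=0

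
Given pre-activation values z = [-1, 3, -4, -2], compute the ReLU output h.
h = [0, 3, 0, 0]

ReLU applied element-wise: max(0,-1)=0, max(0,3)=3, max(0,-4)=0, max(0,-2)=0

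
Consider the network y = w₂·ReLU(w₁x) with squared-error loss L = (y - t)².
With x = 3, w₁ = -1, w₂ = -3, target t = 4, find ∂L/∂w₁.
∂L/∂w₁ = 0

Forward pass:
z = w₁x = -1×3 = -3
h = ReLU(-3) = 0
y = w₂h = -3×0 = 0

Backward pass:
∂L/∂y = 2(y - t) = 2(0 - 4) = -8
∂y/∂h = w₂ = -3
∂h/∂z = 0 (ReLU derivative)
∂z/∂w₁ = x = 3

∂L/∂w₁ = -8 × -3 × 0 × 3 = 0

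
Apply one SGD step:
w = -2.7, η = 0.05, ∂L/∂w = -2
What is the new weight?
w_new = -2.6

w_new = w - η·∂L/∂w = -2.7 - 0.05×(-2) = -2.7 - (-0.1) = -2.6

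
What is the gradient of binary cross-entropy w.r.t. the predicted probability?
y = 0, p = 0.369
∂L/∂p = 1.585

∂L/∂p = -y/p + (1-y)/(1-p) = 0 + 1/0.631 = 1.585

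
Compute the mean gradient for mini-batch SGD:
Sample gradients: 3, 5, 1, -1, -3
Average gradient = 1

Average = (1/5)(3 + 5 + 1 + -1 + -3) = 5/5 = 1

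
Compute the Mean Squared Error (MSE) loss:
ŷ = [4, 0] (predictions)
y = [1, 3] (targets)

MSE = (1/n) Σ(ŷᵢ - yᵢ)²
MSE = 9

MSE = (1/2)((4-1)² + (0-3)²) = (1/2)(9 + 9) = 9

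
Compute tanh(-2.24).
-0.9776

tanh(-2.24) = (e^(-2.24) - e^(2.24))/(e^(-2.24) + e^(2.24)) = -0.9776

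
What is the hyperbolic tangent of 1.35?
0.8741

tanh(1.35) = (e^(1.35) - e^(-1.35))/(e^(1.35) + e^(-1.35)) = 0.8741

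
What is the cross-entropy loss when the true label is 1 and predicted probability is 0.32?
L = 1.139

L = -1·log(0.32) - 0·log(0.68) = -log(0.32) = 1.139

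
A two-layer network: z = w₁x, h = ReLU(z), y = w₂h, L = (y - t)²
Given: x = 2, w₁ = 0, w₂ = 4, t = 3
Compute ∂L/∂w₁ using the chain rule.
∂L/∂w₁ = 0

Forward pass:
z = w₁x = 0×2 = 0
h = ReLU(0) = 0
y = w₂h = 4×0 = 0

Backward pass:
∂L/∂y = 2(y - t) = 2(0 - 3) = -6
∂y/∂h = w₂ = 4
∂h/∂z = 0 (ReLU derivative)
∂z/∂w₁ = x = 2

∂L/∂w₁ = -6 × 4 × 0 × 2 = 0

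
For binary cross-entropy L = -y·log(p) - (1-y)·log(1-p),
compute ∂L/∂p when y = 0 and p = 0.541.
∂L/∂p = 2.179

∂L/∂p = -y/p + (1-y)/(1-p) = 0 + 1/0.459 = 2.179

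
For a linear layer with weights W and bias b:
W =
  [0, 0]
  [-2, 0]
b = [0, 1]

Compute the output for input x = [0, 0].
y = [0, 1]

Wx = [0×0 + 0×0, -2×0 + 0×0]
   = [0, 0]
y = Wx + b = [0 + 0, 0 + 1] = [0, 1]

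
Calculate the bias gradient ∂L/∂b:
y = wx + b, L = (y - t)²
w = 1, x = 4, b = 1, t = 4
∂L/∂b = 2

y = wx + b = (1)(4) + 1 = 5
∂L/∂y = 2(y - t) = 2(5 - 4) = 2
∂y/∂b = 1
∂L/∂b = ∂L/∂y · ∂y/∂b = 2 × 1 = 2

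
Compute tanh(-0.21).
-0.207

tanh(-0.21) = (e^(-0.21) - e^(0.21))/(e^(-0.21) + e^(0.21)) = -0.207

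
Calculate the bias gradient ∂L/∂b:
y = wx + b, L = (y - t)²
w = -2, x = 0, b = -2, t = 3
∂L/∂b = -10

y = wx + b = (-2)(0) + -2 = -2
∂L/∂y = 2(y - t) = 2(-2 - 3) = -10
∂y/∂b = 1
∂L/∂b = ∂L/∂y · ∂y/∂b = -10 × 1 = -10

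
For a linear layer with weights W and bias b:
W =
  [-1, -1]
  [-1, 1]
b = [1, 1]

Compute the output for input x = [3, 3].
y = [-5, 1]

Wx = [-1×3 + -1×3, -1×3 + 1×3]
   = [-6, 0]
y = Wx + b = [-6 + 1, 0 + 1] = [-5, 1]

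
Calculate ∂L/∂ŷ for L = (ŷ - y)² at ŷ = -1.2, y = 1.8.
∂L/∂ŷ = -6.0

∂L/∂ŷ = 2(ŷ - y) = 2(-1.2 - 1.8) = 2(-3.0) = -6.0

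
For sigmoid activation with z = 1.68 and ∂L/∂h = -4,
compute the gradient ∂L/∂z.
∂L/∂z = -0.5297

σ(1.68) = 0.8429
σ'(1.68) = σ(1.68)(1 - σ(1.68)) = 0.8429 × 0.1571 = 0.1324
∂L/∂z = ∂L/∂h · σ'(z) = -4 × 0.1324 = -0.5297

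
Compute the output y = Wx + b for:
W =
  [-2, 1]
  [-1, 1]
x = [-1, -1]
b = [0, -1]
y = [1, -1]

Wx = [-2×-1 + 1×-1, -1×-1 + 1×-1]
   = [1, 0]
y = Wx + b = [1 + 0, 0 + -1] = [1, -1]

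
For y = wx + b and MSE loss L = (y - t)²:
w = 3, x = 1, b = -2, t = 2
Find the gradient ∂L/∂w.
∂L/∂w = -2

y = wx + b = (3)(1) + -2 = 1
∂L/∂y = 2(y - t) = 2(1 - 2) = -2
∂y/∂w = x = 1
∂L/∂w = ∂L/∂y · ∂y/∂w = -2 × 1 = -2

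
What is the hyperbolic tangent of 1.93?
0.9587

tanh(1.93) = (e^(1.93) - e^(-1.93))/(e^(1.93) + e^(-1.93)) = 0.9587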